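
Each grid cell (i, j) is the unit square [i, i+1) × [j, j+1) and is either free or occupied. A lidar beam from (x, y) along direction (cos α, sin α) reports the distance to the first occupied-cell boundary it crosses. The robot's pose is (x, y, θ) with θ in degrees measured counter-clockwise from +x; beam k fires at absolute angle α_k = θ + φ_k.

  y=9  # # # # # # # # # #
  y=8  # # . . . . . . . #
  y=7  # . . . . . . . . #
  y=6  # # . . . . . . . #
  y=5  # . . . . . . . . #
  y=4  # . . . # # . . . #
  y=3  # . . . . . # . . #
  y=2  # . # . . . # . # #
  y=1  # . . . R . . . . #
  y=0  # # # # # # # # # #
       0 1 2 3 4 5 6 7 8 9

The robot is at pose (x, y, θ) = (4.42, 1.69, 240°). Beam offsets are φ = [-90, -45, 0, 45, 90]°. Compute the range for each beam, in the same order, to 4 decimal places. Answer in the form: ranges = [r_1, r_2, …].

ranges = [1.6397, 2.6660, 0.7967, 0.7143, 1.3800]

beam 1: φ=-90°, α=150°
  cosα=-0.8660 sinα=0.5000 | (4,1) | tMaxX 0.4850 tMaxY 0.6200 | tΔX 1.1547 tΔY 2.0000
    t=0.4850 [x] (3,1)
    t=0.6200 [y] (3,2)
    t=1.6397 [x] (2,2) — stop
  → r_1 = 1.6397
beam 2: φ=-45°, α=195°
  cosα=-0.9659 sinα=-0.2588 | (4,1) | tMaxX 0.4348 tMaxY 2.6660 | tΔX 1.0353 tΔY 3.8637
    t=0.4348 [x] (3,1)
    t=1.4701 [x] (2,1)
    t=2.5054 [x] (1,1)
    t=2.6660 [y] (1,0) — stop
  → r_2 = 2.6660
beam 3: φ=0°, α=240°
  cosα=-0.5000 sinα=-0.8660 | (4,1) | tMaxX 0.8400 tMaxY 0.7967 | tΔX 2.0000 tΔY 1.1547
    t=0.7967 [y] (4,0) — stop
  → r_3 = 0.7967
beam 4: φ=45°, α=285°
  cosα=0.2588 sinα=-0.9659 | (4,1) | tMaxX 2.2409 tMaxY 0.7143 | tΔX 3.8637 tΔY 1.0353
    t=0.7143 [y] (4,0) — stop
  → r_4 = 0.7143
beam 5: φ=90°, α=330°
  cosα=0.8660 sinα=-0.5000 | (4,1) | tMaxX 0.6697 tMaxY 1.3800 | tΔX 1.1547 tΔY 2.0000
    t=0.6697 [x] (5,1)
    t=1.3800 [y] (5,0) — stop
  → r_5 = 1.3800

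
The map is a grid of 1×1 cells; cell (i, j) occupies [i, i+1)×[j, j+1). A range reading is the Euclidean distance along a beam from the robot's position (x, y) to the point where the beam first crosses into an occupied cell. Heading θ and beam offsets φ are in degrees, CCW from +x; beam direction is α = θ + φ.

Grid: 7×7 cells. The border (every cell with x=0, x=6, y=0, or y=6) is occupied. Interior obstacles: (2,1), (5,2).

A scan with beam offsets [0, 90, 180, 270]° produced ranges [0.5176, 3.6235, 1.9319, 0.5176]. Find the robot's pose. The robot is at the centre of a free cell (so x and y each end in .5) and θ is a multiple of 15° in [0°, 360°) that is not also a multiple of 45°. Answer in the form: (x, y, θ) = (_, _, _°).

(x, y, θ) = (1.5, 5.5, 195°)

The pose lattice has 23·16 = 368 candidates. Test each by forward raycasting.
  (3.5, 5.5, 165°): beam 1 = 1.9319 ≠ 0.5176 ✗
  (3.5, 4.5, 240°): beam 1 = 2.8868 ≠ 0.5176 ✗
  (1.5, 4.5, 255°): beam 1 = 1.9319 ≠ 0.5176 ✗
  (3.5, 2.5, 120°): beam 1 = 4.0415 ≠ 0.5176 ✗
  …
  (1.5, 5.5, 195°): r_1=0.5176, r_2=3.6235, r_3=1.9319, r_4=0.5176 — all match ✓
Only this pose fits every beam.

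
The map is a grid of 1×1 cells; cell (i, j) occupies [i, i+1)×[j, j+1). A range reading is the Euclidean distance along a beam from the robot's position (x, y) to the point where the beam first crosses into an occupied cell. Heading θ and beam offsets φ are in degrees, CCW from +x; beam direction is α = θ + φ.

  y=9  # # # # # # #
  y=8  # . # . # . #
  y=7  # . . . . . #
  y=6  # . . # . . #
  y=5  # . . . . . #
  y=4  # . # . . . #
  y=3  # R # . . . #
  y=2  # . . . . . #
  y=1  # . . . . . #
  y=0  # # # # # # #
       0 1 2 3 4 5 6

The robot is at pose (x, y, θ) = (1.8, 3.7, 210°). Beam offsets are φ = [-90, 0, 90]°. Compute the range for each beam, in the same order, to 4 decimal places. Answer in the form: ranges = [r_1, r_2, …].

ranges = [1.6000, 0.9238, 0.4000]

beam 1: φ=-90°, α=120°
  direction (-0.5000, 0.8660); cell (1,3); t to first gridline: x 1.6000, y 0.3464 (then +2.0000 / +1.1547)
    (1,4) via y @ 0.3464
    (1,5) via y @ 1.5011
    (0,5) via x @ 1.6000  # hit
  → r_1 = 1.6000
beam 2: φ=0°, α=210°
  direction (-0.8660, -0.5000); cell (1,3); t to first gridline: x 0.9238, y 1.4000 (then +1.1547 / +2.0000)
    (0,3) via x @ 0.9238  # hit
  → r_2 = 0.9238
beam 3: φ=90°, α=300°
  direction (0.5000, -0.8660); cell (1,3); t to first gridline: x 0.4000, y 0.8083 (then +2.0000 / +1.1547)
    (2,3) via x @ 0.4000  # hit
  → r_3 = 0.4000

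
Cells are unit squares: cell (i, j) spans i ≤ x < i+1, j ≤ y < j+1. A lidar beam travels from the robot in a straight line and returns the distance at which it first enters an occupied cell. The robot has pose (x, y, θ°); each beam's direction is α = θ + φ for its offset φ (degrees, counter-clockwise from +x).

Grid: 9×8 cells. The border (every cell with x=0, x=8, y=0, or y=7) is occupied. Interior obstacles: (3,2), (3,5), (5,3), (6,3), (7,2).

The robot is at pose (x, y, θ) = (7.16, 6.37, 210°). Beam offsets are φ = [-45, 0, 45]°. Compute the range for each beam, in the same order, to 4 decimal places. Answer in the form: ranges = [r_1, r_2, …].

ranges = [2.4341, 7.1130, 2.4536]

beam 1: φ=-45°, α=165°
  cosα=-0.9659 sinα=0.2588 | (7,6) | tMaxX 0.1656 tMaxY 2.4341 | tΔX 1.0353 tΔY 3.8637
    t=0.1656 [x] (6,6)
    t=1.2009 [x] (5,6)
    t=2.2362 [x] (4,6)
    t=2.4341 [y] (4,7) — stop
  → r_1 = 2.4341
beam 2: φ=0°, α=210°
  cosα=-0.8660 sinα=-0.5000 | (7,6) | tMaxX 0.1848 tMaxY 0.7400 | tΔX 1.1547 tΔY 2.0000
    t=0.1848 [x] (6,6)
    t=0.7400 [y] (6,5)
    t=1.3395 [x] (5,5)
    t=2.4942 [x] (4,5)
    t=2.7400 [y] (4,4)
    t=3.6489 [x] (3,4)
    t=4.7400 [y] (3,3)
    t=4.8036 [x] (2,3)
    t=5.9583 [x] (1,3)
    t=6.7400 [y] (1,2)
    t=7.1130 [x] (0,2) — stop
  → r_2 = 7.1130
beam 3: φ=45°, α=255°
  cosα=-0.2588 sinα=-0.9659 | (7,6) | tMaxX 0.6182 tMaxY 0.3831 | tΔX 3.8637 tΔY 1.0353
    t=0.3831 [y] (7,5)
    t=0.6182 [x] (6,5)
    t=1.4183 [y] (6,4)
    t=2.4536 [y] (6,3) — stop
  → r_3 = 2.4536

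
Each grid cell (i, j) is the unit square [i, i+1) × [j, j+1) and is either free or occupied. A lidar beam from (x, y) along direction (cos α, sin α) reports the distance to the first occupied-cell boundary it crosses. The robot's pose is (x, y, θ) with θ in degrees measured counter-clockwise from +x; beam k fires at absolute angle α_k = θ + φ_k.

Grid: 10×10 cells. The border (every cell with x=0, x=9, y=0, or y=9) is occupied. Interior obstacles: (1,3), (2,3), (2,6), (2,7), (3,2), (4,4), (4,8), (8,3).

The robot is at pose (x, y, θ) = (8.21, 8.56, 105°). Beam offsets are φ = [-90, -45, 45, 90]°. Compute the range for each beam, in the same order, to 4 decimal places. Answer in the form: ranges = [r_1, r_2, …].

ranges = [0.8179, 0.5081, 0.8800, 5.3938]

beam 1: φ=-90°, α=15°
  dir = (cos 15°, sin 15°) = (0.9659, 0.2588); from cell (8,8)
  next x-line at t=0.8179, next y-line at t=1.7000; Δt_x=1.0353, Δt_y=3.8637
    x: enter (9,8) at t=0.8179 ← occupied
  → r_1 = 0.8179
beam 2: φ=-45°, α=60°
  dir = (cos 60°, sin 60°) = (0.5000, 0.8660); from cell (8,8)
  next x-line at t=1.5800, next y-line at t=0.5081; Δt_x=2.0000, Δt_y=1.1547
    y: enter (8,9) at t=0.5081 ← occupied
  → r_2 = 0.5081
beam 3: φ=45°, α=150°
  dir = (cos 150°, sin 150°) = (-0.8660, 0.5000); from cell (8,8)
  next x-line at t=0.2425, next y-line at t=0.8800; Δt_x=1.1547, Δt_y=2.0000
    x: enter (7,8) at t=0.2425
    y: enter (7,9) at t=0.8800 ← occupied
  → r_3 = 0.8800
beam 4: φ=90°, α=195°
  dir = (cos 195°, sin 195°) = (-0.9659, -0.2588); from cell (8,8)
  next x-line at t=0.2174, next y-line at t=2.1637; Δt_x=1.0353, Δt_y=3.8637
    x: enter (7,8) at t=0.2174
    x: enter (6,8) at t=1.2527
    y: enter (6,7) at t=2.1637
    x: enter (5,7) at t=2.2880
    x: enter (4,7) at t=3.3232
    x: enter (3,7) at t=4.3585
    x: enter (2,7) at t=5.3938 ← occupied
  → r_4 = 5.3938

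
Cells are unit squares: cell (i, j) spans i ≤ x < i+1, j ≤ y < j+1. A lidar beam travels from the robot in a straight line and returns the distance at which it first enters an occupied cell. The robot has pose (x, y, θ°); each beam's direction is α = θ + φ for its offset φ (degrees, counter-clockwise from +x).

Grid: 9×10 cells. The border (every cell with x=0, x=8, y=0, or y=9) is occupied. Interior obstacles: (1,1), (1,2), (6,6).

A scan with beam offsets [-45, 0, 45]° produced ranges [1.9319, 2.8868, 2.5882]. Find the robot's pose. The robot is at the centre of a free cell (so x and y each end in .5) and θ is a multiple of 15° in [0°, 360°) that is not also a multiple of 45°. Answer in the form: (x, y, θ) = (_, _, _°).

Enumerate (i+0.5, j+0.5, θ) over the 53 free cells and 16 admissible headings. For each, cast all 3 beams and compare to the given ranges.
  (7.5, 6.5, 60°): beam 1 = 0.5176 ≠ 1.9319 ✗
  (3.5, 2.5, 105°): beam 1 = 5.0000 ≠ 1.9319 ✗
  (5.5, 6.5, 165°): beam 1 = 2.8868 ≠ 1.9319 ✗
  (5.5, 5.5, 210°): beam 1 = 4.6587 ≠ 1.9319 ✗
  (1.5, 5.5, 30°): beam 1 = 6.7293 ≠ 1.9319 ✗
  …
  (3.5, 3.5, 240°): r_1=1.9319, r_2=2.8868, r_3=2.5882 — all match ✓
Only this pose fits every beam.

(x, y, θ) = (3.5, 3.5, 240°)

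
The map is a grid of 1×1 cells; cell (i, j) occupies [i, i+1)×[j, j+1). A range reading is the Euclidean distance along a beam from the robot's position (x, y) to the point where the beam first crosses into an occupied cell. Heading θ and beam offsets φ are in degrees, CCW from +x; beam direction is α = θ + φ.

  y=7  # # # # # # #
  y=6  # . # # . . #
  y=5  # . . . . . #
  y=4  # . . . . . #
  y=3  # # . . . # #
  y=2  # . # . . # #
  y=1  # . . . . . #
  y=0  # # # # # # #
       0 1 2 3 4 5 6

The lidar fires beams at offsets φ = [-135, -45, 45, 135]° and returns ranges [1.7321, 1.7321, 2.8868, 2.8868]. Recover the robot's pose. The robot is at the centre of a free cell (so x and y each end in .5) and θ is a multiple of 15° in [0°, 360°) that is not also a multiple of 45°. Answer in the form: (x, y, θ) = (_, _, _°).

(x, y, θ) = (3.5, 4.5, 15°)

The pose lattice has 24·16 = 384 candidates. Test each by forward raycasting.
  (4.5, 1.5, 60°): beam 1 = 0.5176 ≠ 1.7321 ✗
  (3.5, 3.5, 195°): beam 1 = 4.0415 ≠ 1.7321 ✗
  (4.5, 3.5, 240°): beam 1 = 2.5882 ≠ 1.7321 ✗
  (1.5, 2.5, 345°): beam 1 = 0.5774 ≠ 1.7321 ✗
  …
  (3.5, 4.5, 15°): r_1=1.7321, r_2=1.7321, r_3=2.8868, r_4=2.8868 — all match ✓
Only this pose fits every beam.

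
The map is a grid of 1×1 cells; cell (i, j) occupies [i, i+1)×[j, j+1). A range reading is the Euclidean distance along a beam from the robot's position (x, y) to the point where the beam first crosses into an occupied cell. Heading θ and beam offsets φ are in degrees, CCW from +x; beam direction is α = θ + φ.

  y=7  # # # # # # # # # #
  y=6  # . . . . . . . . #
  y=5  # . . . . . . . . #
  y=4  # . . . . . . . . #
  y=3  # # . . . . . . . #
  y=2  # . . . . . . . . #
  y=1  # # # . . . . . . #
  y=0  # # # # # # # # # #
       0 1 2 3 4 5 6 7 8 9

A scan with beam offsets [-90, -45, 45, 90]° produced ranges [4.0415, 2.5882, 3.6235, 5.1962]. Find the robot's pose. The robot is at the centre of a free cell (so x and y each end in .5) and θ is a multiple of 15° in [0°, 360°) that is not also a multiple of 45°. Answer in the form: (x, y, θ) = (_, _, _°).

(x, y, θ) = (4.5, 4.5, 240°)

Enumerate (i+0.5, j+0.5, θ) over the 45 free cells and 16 admissible headings. For each, cast all 4 beams and compare to the given ranges.
  (5.5, 3.5, 240°): beam 1 = 5.1962 ≠ 4.0415 ✗
  (4.5, 5.5, 330°): beam 2 = 4.6587 ≠ 2.5882 ✗
  (3.5, 2.5, 210°): beam 1 = 5.0000 ≠ 4.0415 ✗
  (8.5, 6.5, 165°): beam 1 = 0.5176 ≠ 4.0415 ✗
  …
  (4.5, 4.5, 240°): r_1=4.0415, r_2=2.5882, r_3=3.6235, r_4=5.1962 — all match ✓
No second candidate reproduces the full scan.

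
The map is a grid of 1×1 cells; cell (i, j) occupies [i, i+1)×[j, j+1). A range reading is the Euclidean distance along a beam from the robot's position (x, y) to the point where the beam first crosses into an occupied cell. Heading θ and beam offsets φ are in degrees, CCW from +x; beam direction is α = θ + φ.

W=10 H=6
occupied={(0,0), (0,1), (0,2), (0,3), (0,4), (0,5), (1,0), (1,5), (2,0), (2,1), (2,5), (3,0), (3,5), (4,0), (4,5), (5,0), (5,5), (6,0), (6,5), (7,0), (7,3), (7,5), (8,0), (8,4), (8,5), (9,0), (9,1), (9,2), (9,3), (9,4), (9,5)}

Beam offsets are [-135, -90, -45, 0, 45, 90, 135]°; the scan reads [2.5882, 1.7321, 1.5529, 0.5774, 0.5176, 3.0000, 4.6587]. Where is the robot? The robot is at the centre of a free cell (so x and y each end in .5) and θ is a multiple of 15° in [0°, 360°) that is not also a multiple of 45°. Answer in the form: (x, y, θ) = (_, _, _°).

(x, y, θ) = (2.5, 2.5, 240°)

Enumerate (i+0.5, j+0.5, θ) over the 29 free cells and 16 admissible headings. For each, cast all 7 beams and compare to the given ranges.
  (6.5, 2.5, 75°): beam 1 = 1.7321 ≠ 2.5882 ✗
  (8.5, 3.5, 345°): beam 1 = 0.5774 ≠ 2.5882 ✗
  (4.5, 3.5, 120°): beam 1 = 4.6587 ≠ 2.5882 ✗
  (4.5, 4.5, 300°): beam 1 = 1.9319 ≠ 2.5882 ✗
  …
  (2.5, 2.5, 240°): r_1=2.5882, r_2=1.7321, r_3=1.5529, r_4=0.5774, r_5=0.5176, r_6=3.0000, r_7=4.6587 — all match ✓
Unique over the lattice → pose = (2.5, 2.5, 240°).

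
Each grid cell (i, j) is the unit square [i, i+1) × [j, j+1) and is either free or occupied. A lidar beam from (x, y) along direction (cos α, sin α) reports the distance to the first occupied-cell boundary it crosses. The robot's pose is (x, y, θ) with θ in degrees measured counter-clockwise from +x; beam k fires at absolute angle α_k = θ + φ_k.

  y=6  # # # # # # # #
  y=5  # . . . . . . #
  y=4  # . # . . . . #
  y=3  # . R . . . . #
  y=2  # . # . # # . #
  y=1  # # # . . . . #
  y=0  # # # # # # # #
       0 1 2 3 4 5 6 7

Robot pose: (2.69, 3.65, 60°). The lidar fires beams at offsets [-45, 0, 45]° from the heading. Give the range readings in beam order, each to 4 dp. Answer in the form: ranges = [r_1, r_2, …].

beam 1: φ=-45°, α=15°
  direction (0.9659, 0.2588); cell (2,3); t to first gridline: x 0.3209, y 1.3523 (then +1.0353 / +3.8637)
    (3,3) via x @ 0.3209
    (3,4) via y @ 1.3523
    (4,4) via x @ 1.3562
    (5,4) via x @ 2.3915
    (6,4) via x @ 3.4268
    (7,4) via x @ 4.4620  # hit
  → r_1 = 4.4620
beam 2: φ=0°, α=60°
  direction (0.5000, 0.8660); cell (2,3); t to first gridline: x 0.6200, y 0.4041 (then +2.0000 / +1.1547)
    (2,4) via y @ 0.4041  # hit
  → r_2 = 0.4041
beam 3: φ=45°, α=105°
  direction (-0.2588, 0.9659); cell (2,3); t to first gridline: x 2.6660, y 0.3623 (then +3.8637 / +1.0353)
    (2,4) via y @ 0.3623  # hit
  → r_3 = 0.3623

ranges = [4.4620, 0.4041, 0.3623]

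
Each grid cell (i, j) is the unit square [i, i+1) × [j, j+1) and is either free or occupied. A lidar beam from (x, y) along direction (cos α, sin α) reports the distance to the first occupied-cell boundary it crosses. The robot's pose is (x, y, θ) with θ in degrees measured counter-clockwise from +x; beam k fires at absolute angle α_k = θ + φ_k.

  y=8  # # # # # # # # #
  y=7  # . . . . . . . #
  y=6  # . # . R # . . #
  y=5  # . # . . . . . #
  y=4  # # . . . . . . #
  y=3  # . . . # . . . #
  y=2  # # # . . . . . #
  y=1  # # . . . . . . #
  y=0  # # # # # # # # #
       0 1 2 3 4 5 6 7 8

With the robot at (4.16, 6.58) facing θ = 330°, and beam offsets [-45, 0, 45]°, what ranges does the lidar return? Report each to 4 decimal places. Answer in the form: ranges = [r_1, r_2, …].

ranges = [2.6710, 0.9699, 0.8696]

beam 1: φ=-45°, α=285°
  d=(0.2588,-0.9659)  start (4,6)  tX=3.2455 tY=0.6005  stride 1/|dx|=3.8637 1/|dy|=1.0353
    cross y-line → (4,5), t=0.6005
    cross y-line → (4,4), t=1.6357
    cross y-line → (4,3), t=2.6710 (wall)
  → r_1 = 2.6710
beam 2: φ=0°, α=330°
  d=(0.8660,-0.5000)  start (4,6)  tX=0.9699 tY=1.1600  stride 1/|dx|=1.1547 1/|dy|=2.0000
    cross x-line → (5,6), t=0.9699 (wall)
  → r_2 = 0.9699
beam 3: φ=45°, α=15°
  d=(0.9659,0.2588)  start (4,6)  tX=0.8696 tY=1.6228  stride 1/|dx|=1.0353 1/|dy|=3.8637
    cross x-line → (5,6), t=0.8696 (wall)
  → r_3 = 0.8696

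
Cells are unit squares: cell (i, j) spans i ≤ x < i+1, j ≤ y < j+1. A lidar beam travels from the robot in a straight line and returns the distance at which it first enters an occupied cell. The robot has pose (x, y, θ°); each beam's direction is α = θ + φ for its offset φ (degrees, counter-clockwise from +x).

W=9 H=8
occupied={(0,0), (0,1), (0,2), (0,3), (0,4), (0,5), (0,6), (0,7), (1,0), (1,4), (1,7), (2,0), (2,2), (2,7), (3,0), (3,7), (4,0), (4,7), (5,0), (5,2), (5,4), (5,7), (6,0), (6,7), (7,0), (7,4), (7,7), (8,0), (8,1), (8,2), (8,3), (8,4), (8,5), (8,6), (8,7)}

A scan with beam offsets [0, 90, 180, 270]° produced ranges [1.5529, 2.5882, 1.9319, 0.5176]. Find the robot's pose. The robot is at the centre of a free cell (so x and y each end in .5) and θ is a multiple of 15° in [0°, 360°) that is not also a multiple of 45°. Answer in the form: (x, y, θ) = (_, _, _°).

Enumerate (i+0.5, j+0.5, θ) over the 37 free cells and 16 admissible headings. For each, cast all 4 beams and compare to the given ranges.
  (2.5, 1.5, 60°): beam 1 = 0.5774 ≠ 1.5529 ✗
  (2.5, 5.5, 255°): beam 1 = 4.6587 ≠ 1.5529 ✗
  (2.5, 1.5, 330°): beam 1 = 1.0000 ≠ 1.5529 ✗
  …
  (6.5, 1.5, 15°): r_1=1.5529, r_2=2.5882, r_3=1.9319, r_4=0.5176 — all match ✓
Only this pose fits every beam.

(x, y, θ) = (6.5, 1.5, 15°)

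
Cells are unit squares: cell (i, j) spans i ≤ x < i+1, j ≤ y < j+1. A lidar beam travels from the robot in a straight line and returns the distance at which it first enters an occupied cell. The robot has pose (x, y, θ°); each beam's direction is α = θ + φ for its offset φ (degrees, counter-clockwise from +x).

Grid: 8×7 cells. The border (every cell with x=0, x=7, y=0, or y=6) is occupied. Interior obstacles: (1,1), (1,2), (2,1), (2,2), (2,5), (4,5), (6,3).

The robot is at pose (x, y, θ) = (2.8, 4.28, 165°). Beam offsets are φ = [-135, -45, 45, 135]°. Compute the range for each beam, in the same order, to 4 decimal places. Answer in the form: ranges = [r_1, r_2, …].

beam 1: φ=-135°, α=30°
  dir = (cos 30°, sin 30°) = (0.8660, 0.5000); from cell (2,4)
  next x-line at t=0.2309, next y-line at t=1.4400; Δt_x=1.1547, Δt_y=2.0000
    x: enter (3,4) at t=0.2309
    x: enter (4,4) at t=1.3856
    y: enter (4,5) at t=1.4400 ← occupied
  → r_1 = 1.4400
beam 2: φ=-45°, α=120°
  dir = (cos 120°, sin 120°) = (-0.5000, 0.8660); from cell (2,4)
  next x-line at t=1.6000, next y-line at t=0.8314; Δt_x=2.0000, Δt_y=1.1547
    y: enter (2,5) at t=0.8314 ← occupied
  → r_2 = 0.8314
beam 3: φ=45°, α=210°
  dir = (cos 210°, sin 210°) = (-0.8660, -0.5000); from cell (2,4)
  next x-line at t=0.9238, next y-line at t=0.5600; Δt_x=1.1547, Δt_y=2.0000
    y: enter (2,3) at t=0.5600
    x: enter (1,3) at t=0.9238
    x: enter (0,3) at t=2.0785 ← occupied
  → r_3 = 2.0785
beam 4: φ=135°, α=300°
  dir = (cos 300°, sin 300°) = (0.5000, -0.8660); from cell (2,4)
  next x-line at t=0.4000, next y-line at t=0.3233; Δt_x=2.0000, Δt_y=1.1547
    y: enter (2,3) at t=0.3233
    x: enter (3,3) at t=0.4000
    y: enter (3,2) at t=1.4780
    x: enter (4,2) at t=2.4000
    y: enter (4,1) at t=2.6327
    y: enter (4,0) at t=3.7874 ← occupied
  → r_4 = 3.7874

ranges = [1.4400, 0.8314, 2.0785, 3.7874]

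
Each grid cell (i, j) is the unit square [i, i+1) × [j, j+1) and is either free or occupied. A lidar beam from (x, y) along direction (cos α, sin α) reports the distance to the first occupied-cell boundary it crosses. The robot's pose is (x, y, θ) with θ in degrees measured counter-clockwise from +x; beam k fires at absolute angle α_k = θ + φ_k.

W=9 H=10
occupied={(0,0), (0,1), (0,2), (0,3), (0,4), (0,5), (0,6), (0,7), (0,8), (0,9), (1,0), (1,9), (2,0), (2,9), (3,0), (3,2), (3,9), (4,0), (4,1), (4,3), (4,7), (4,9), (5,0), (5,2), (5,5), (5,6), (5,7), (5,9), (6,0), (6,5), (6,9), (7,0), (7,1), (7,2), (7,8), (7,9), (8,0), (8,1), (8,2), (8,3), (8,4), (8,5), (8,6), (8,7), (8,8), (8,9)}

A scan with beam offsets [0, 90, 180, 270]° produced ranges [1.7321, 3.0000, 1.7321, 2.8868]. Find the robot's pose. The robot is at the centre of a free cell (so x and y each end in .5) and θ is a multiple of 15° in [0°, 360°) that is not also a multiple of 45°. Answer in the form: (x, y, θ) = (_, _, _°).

(x, y, θ) = (2.5, 6.5, 210°)

Enumerate (i+0.5, j+0.5, θ) over the 44 free cells and 16 admissible headings. For each, cast all 4 beams and compare to the given ranges.
  (3.5, 7.5, 210°): beam 1 = 2.8868 ≠ 1.7321 ✗
  (3.5, 6.5, 345°): beam 1 = 1.5529 ≠ 1.7321 ✗
  (4.5, 4.5, 240°): beam 1 = 0.5774 ≠ 1.7321 ✗
  (7.5, 4.5, 240°): beam 1 = 4.0415 ≠ 1.7321 ✗
  …
  (2.5, 6.5, 210°): r_1=1.7321, r_2=3.0000, r_3=1.7321, r_4=2.8868 — all match ✓
Only this pose fits every beam.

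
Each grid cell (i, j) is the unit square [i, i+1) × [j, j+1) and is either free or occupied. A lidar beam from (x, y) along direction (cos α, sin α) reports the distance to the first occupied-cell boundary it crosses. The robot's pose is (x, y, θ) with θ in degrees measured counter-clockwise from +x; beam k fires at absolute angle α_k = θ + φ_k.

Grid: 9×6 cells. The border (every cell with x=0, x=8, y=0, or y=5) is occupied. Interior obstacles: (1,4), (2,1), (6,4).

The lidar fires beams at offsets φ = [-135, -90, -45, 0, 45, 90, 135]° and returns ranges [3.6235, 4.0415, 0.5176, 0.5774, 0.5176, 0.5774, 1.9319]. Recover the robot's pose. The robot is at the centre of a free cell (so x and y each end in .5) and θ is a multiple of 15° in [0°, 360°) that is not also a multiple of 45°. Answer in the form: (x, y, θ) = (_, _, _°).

(x, y, θ) = (5.5, 4.5, 30°)

Candidates: 25 free-cell centres × 16 headings = 400 poses. Raycast each; keep the one whose scan matches to 4 dp.
  (2.5, 4.5, 150°): beam 1 = 1.9319 ≠ 3.6235 ✗
  (1.5, 3.5, 285°): beam 1 = 0.5774 ≠ 3.6235 ✗
  (3.5, 2.5, 195°): beam 1 = 2.8868 ≠ 3.6235 ✗
  …
  (5.5, 4.5, 30°): r_1=3.6235, r_2=4.0415, r_3=0.5176, r_4=0.5774, r_5=0.5176, r_6=0.5774, r_7=1.9319 — all match ✓
Unique over the lattice → pose = (5.5, 4.5, 30°).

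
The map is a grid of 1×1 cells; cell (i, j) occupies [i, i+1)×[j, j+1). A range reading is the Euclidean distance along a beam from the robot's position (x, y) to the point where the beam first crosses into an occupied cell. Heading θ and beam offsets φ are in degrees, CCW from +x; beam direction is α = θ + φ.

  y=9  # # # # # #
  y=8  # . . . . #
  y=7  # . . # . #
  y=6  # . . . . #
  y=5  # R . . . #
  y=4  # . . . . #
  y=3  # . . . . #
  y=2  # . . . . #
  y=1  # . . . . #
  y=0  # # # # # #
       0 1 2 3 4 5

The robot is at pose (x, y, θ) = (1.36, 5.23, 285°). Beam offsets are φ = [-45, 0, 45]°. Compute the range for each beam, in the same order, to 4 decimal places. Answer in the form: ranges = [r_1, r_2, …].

beam 1: φ=-45°, α=240°
  direction (-0.5000, -0.8660); cell (1,5); t to first gridline: x 0.7200, y 0.2656 (then +2.0000 / +1.1547)
    (1,4) via y @ 0.2656
    (0,4) via x @ 0.7200  # hit
  → r_1 = 0.7200
beam 2: φ=0°, α=285°
  direction (0.2588, -0.9659); cell (1,5); t to first gridline: x 2.4728, y 0.2381 (then +3.8637 / +1.0353)
    (1,4) via y @ 0.2381
    (1,3) via y @ 1.2734
    (1,2) via y @ 2.3087
    (2,2) via x @ 2.4728
    (2,1) via y @ 3.3439
    (2,0) via y @ 4.3792  # hit
  → r_2 = 4.3792
beam 3: φ=45°, α=330°
  direction (0.8660, -0.5000); cell (1,5); t to first gridline: x 0.7390, y 0.4600 (then +1.1547 / +2.0000)
    (1,4) via y @ 0.4600
    (2,4) via x @ 0.7390
    (3,4) via x @ 1.8937
    (3,3) via y @ 2.4600
    (4,3) via x @ 3.0484
    (5,3) via x @ 4.2031  # hit
  → r_3 = 4.2031

ranges = [0.7200, 4.3792, 4.2031]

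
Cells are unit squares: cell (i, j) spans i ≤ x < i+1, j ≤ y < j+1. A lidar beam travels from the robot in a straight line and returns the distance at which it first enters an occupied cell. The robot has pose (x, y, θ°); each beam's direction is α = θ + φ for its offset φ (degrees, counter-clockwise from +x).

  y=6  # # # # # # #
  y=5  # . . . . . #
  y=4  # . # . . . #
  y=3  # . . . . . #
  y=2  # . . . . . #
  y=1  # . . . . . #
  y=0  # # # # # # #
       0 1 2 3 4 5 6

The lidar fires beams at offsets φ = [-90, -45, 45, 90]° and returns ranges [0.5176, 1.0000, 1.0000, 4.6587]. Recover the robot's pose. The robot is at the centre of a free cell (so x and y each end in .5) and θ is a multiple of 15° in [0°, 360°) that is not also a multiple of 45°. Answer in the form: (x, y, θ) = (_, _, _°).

Candidates: 24 free-cell centres × 16 headings = 384 poses. Raycast each; keep the one whose scan matches to 4 dp.
  (3.5, 5.5, 300°): beam 1 = 1.0000 ≠ 0.5176 ✗
  (5.5, 4.5, 330°): beam 1 = 4.0415 ≠ 0.5176 ✗
  (1.5, 3.5, 30°): beam 1 = 2.8868 ≠ 0.5176 ✗
  (1.5, 4.5, 150°): beam 1 = 1.7321 ≠ 0.5176 ✗
  …
  (3.5, 5.5, 195°): r_1=0.5176, r_2=1.0000, r_3=1.0000, r_4=4.6587 — all match ✓
Only this pose fits every beam.

(x, y, θ) = (3.5, 5.5, 195°)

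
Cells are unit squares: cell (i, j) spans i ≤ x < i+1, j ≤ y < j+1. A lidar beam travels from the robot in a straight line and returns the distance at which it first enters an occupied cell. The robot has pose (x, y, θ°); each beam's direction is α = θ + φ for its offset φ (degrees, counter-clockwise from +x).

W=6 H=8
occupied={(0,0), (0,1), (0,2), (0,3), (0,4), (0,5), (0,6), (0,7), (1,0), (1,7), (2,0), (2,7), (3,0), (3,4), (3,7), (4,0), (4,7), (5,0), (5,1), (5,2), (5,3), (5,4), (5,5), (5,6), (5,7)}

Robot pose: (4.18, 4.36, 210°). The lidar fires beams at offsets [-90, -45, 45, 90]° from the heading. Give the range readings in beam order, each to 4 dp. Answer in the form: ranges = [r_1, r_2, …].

ranges = [0.3600, 0.1863, 3.4785, 1.6400]

beam 1: φ=-90°, α=120°
  dir = (cos 120°, sin 120°) = (-0.5000, 0.8660); from cell (4,4)
  next x-line at t=0.3600, next y-line at t=0.7390; Δt_x=2.0000, Δt_y=1.1547
    x: enter (3,4) at t=0.3600 ← occupied
  → r_1 = 0.3600
beam 2: φ=-45°, α=165°
  dir = (cos 165°, sin 165°) = (-0.9659, 0.2588); from cell (4,4)
  next x-line at t=0.1863, next y-line at t=2.4728; Δt_x=1.0353, Δt_y=3.8637
    x: enter (3,4) at t=0.1863 ← occupied
  → r_2 = 0.1863
beam 3: φ=45°, α=255°
  dir = (cos 255°, sin 255°) = (-0.2588, -0.9659); from cell (4,4)
  next x-line at t=0.6955, next y-line at t=0.3727; Δt_x=3.8637, Δt_y=1.0353
    y: enter (4,3) at t=0.3727
    x: enter (3,3) at t=0.6955
    y: enter (3,2) at t=1.4080
    y: enter (3,1) at t=2.4433
    y: enter (3,0) at t=3.4785 ← occupied
  → r_3 = 3.4785
beam 4: φ=90°, α=300°
  dir = (cos 300°, sin 300°) = (0.5000, -0.8660); from cell (4,4)
  next x-line at t=1.6400, next y-line at t=0.4157; Δt_x=2.0000, Δt_y=1.1547
    y: enter (4,3) at t=0.4157
    y: enter (4,2) at t=1.5704
    x: enter (5,2) at t=1.6400 ← occupied
  → r_4 = 1.6400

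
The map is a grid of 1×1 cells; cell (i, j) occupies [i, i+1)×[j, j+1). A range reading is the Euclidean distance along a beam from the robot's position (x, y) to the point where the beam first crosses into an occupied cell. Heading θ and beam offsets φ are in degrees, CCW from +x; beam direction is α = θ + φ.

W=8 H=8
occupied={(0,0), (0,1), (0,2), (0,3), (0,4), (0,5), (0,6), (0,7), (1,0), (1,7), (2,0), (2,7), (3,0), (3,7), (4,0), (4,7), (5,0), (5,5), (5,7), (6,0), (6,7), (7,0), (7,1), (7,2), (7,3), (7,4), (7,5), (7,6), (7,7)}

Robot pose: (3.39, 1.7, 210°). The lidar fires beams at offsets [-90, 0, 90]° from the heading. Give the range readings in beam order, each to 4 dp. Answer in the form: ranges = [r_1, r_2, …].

ranges = [4.7800, 1.4000, 0.8083]

beam 1: φ=-90°, α=120°
  dir = (cos 120°, sin 120°) = (-0.5000, 0.8660); from cell (3,1)
  next x-line at t=0.7800, next y-line at t=0.3464; Δt_x=2.0000, Δt_y=1.1547
    y: enter (3,2) at t=0.3464
    x: enter (2,2) at t=0.7800
    y: enter (2,3) at t=1.5011
    y: enter (2,4) at t=2.6558
    x: enter (1,4) at t=2.7800
    y: enter (1,5) at t=3.8105
    x: enter (0,5) at t=4.7800 ← occupied
  → r_1 = 4.7800
beam 2: φ=0°, α=210°
  dir = (cos 210°, sin 210°) = (-0.8660, -0.5000); from cell (3,1)
  next x-line at t=0.4503, next y-line at t=1.4000; Δt_x=1.1547, Δt_y=2.0000
    x: enter (2,1) at t=0.4503
    y: enter (2,0) at t=1.4000 ← occupied
  → r_2 = 1.4000
beam 3: φ=90°, α=300°
  dir = (cos 300°, sin 300°) = (0.5000, -0.8660); from cell (3,1)
  next x-line at t=1.2200, next y-line at t=0.8083; Δt_x=2.0000, Δt_y=1.1547
    y: enter (3,0) at t=0.8083 ← occupied
  → r_3 = 0.8083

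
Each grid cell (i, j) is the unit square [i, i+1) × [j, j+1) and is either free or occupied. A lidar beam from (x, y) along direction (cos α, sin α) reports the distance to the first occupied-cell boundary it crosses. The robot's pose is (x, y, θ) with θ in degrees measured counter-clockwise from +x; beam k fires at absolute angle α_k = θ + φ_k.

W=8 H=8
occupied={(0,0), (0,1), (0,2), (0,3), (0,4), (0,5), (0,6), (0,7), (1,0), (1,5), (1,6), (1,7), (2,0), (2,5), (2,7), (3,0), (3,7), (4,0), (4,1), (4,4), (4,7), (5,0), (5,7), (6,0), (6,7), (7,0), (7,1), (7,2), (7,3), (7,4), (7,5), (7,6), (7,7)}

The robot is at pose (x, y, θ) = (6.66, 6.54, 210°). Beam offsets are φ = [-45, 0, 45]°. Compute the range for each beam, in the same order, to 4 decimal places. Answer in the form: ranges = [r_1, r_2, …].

ranges = [1.7773, 6.5356, 5.7354]

beam 1: φ=-45°, α=165°
  d=(-0.9659,0.2588)  start (6,6)  tX=0.6833 tY=1.7773  stride 1/|dx|=1.0353 1/|dy|=3.8637
    cross x-line → (5,6), t=0.6833
    cross x-line → (4,6), t=1.7186
    cross y-line → (4,7), t=1.7773 (wall)
  → r_1 = 1.7773
beam 2: φ=0°, α=210°
  d=(-0.8660,-0.5000)  start (6,6)  tX=0.7621 tY=1.0800  stride 1/|dx|=1.1547 1/|dy|=2.0000
    cross x-line → (5,6), t=0.7621
    cross y-line → (5,5), t=1.0800
    cross x-line → (4,5), t=1.9168
    cross x-line → (3,5), t=3.0715
    cross y-line → (3,4), t=3.0800
    cross x-line → (2,4), t=4.2262
    cross y-line → (2,3), t=5.0800
    cross x-line → (1,3), t=5.3809
    cross x-line → (0,3), t=6.5356 (wall)
  → r_2 = 6.5356
beam 3: φ=45°, α=255°
  d=(-0.2588,-0.9659)  start (6,6)  tX=2.5500 tY=0.5590  stride 1/|dx|=3.8637 1/|dy|=1.0353
    cross y-line → (6,5), t=0.5590
    cross y-line → (6,4), t=1.5943
    cross x-line → (5,4), t=2.5500
    cross y-line → (5,3), t=2.6296
    cross y-line → (5,2), t=3.6649
    cross y-line → (5,1), t=4.7002
    cross y-line → (5,0), t=5.7354 (wall)
  → r_3 = 5.7354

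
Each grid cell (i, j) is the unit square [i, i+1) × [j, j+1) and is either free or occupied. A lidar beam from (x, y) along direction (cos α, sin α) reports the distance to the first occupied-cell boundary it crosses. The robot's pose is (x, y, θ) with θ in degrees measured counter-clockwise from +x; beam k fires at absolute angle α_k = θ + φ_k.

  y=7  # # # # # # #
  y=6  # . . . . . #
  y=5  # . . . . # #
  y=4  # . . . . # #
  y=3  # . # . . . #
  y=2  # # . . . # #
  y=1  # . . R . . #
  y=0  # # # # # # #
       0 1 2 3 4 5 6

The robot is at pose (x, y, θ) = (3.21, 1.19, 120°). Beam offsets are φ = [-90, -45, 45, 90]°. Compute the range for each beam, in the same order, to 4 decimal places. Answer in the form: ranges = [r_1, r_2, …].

ranges = [2.0669, 6.0150, 2.2880, 0.3800]

beam 1: φ=-90°, α=30°
  direction (0.8660, 0.5000); cell (3,1); t to first gridline: x 0.9122, y 1.6200 (then +1.1547 / +2.0000)
    (4,1) via x @ 0.9122
    (4,2) via y @ 1.6200
    (5,2) via x @ 2.0669  # hit
  → r_1 = 2.0669
beam 2: φ=-45°, α=75°
  direction (0.2588, 0.9659); cell (3,1); t to first gridline: x 3.0523, y 0.8386 (then +3.8637 / +1.0353)
    (3,2) via y @ 0.8386
    (3,3) via y @ 1.8738
    (3,4) via y @ 2.9091
    (4,4) via x @ 3.0523
    (4,5) via y @ 3.9444
    (4,6) via y @ 4.9797
    (4,7) via y @ 6.0150  # hit
  → r_2 = 6.0150
beam 3: φ=45°, α=165°
  direction (-0.9659, 0.2588); cell (3,1); t to first gridline: x 0.2174, y 3.1296 (then +1.0353 / +3.8637)
    (2,1) via x @ 0.2174
    (1,1) via x @ 1.2527
    (0,1) via x @ 2.2880  # hit
  → r_3 = 2.2880
beam 4: φ=90°, α=210°
  direction (-0.8660, -0.5000); cell (3,1); t to first gridline: x 0.2425, y 0.3800 (then +1.1547 / +2.0000)
    (2,1) via x @ 0.2425
    (2,0) via y @ 0.3800  # hit
  → r_4 = 0.3800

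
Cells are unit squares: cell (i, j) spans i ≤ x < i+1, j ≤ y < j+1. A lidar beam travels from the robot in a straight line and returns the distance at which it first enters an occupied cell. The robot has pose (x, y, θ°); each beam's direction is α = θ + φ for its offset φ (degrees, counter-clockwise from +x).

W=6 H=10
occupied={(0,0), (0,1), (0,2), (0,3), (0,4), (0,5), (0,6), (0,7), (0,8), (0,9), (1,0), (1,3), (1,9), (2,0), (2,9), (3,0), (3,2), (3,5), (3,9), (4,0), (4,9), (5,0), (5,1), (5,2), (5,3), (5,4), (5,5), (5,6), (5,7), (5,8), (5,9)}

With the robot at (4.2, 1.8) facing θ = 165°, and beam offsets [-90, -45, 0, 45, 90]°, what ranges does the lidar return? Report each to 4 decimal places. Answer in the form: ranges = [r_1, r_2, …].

ranges = [3.0910, 0.4000, 0.7727, 1.6000, 0.8282]

beam 1: φ=-90°, α=75°
  cosα=0.2588 sinα=0.9659 | (4,1) | tMaxX 3.0910 tMaxY 0.2071 | tΔX 3.8637 tΔY 1.0353
    t=0.2071 [y] (4,2)
    t=1.2423 [y] (4,3)
    t=2.2776 [y] (4,4)
    t=3.0910 [x] (5,4) — stop
  → r_1 = 3.0910
beam 2: φ=-45°, α=120°
  cosα=-0.5000 sinα=0.8660 | (4,1) | tMaxX 0.4000 tMaxY 0.2309 | tΔX 2.0000 tΔY 1.1547
    t=0.2309 [y] (4,2)
    t=0.4000 [x] (3,2) — stop
  → r_2 = 0.4000
beam 3: φ=0°, α=165°
  cosα=-0.9659 sinα=0.2588 | (4,1) | tMaxX 0.2071 tMaxY 0.7727 | tΔX 1.0353 tΔY 3.8637
    t=0.2071 [x] (3,1)
    t=0.7727 [y] (3,2) — stop
  → r_3 = 0.7727
beam 4: φ=45°, α=210°
  cosα=-0.8660 sinα=-0.5000 | (4,1) | tMaxX 0.2309 tMaxY 1.6000 | tΔX 1.1547 tΔY 2.0000
    t=0.2309 [x] (3,1)
    t=1.3856 [x] (2,1)
    t=1.6000 [y] (2,0) — stop
  → r_4 = 1.6000
beam 5: φ=90°, α=255°
  cosα=-0.2588 sinα=-0.9659 | (4,1) | tMaxX 0.7727 tMaxY 0.8282 | tΔX 3.8637 tΔY 1.0353
    t=0.7727 [x] (3,1)
    t=0.8282 [y] (3,0) — stop
  → r_5 = 0.8282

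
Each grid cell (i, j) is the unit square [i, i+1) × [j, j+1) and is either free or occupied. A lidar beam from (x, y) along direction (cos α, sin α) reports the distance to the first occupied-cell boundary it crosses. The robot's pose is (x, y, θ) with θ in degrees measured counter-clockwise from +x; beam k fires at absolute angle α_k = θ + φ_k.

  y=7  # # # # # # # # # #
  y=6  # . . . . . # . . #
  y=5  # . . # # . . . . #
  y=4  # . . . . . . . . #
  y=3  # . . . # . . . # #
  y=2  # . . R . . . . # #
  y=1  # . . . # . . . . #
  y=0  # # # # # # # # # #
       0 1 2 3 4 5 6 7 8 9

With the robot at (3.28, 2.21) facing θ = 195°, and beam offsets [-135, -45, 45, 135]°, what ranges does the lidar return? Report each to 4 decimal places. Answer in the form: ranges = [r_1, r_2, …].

ranges = [1.4400, 2.6327, 1.3972, 0.8314]

beam 1: φ=-135°, α=60°
  direction (0.5000, 0.8660); cell (3,2); t to first gridline: x 1.4400, y 0.9122 (then +2.0000 / +1.1547)
    (3,3) via y @ 0.9122
    (4,3) via x @ 1.4400  # hit
  → r_1 = 1.4400
beam 2: φ=-45°, α=150°
  direction (-0.8660, 0.5000); cell (3,2); t to first gridline: x 0.3233, y 1.5800 (then +1.1547 / +2.0000)
    (2,2) via x @ 0.3233
    (1,2) via x @ 1.4780
    (1,3) via y @ 1.5800
    (0,3) via x @ 2.6327  # hit
  → r_2 = 2.6327
beam 3: φ=45°, α=240°
  direction (-0.5000, -0.8660); cell (3,2); t to first gridline: x 0.5600, y 0.2425 (then +2.0000 / +1.1547)
    (3,1) via y @ 0.2425
    (2,1) via x @ 0.5600
    (2,0) via y @ 1.3972  # hit
  → r_3 = 1.3972
beam 4: φ=135°, α=330°
  direction (0.8660, -0.5000); cell (3,2); t to first gridline: x 0.8314, y 0.4200 (then +1.1547 / +2.0000)
    (3,1) via y @ 0.4200
    (4,1) via x @ 0.8314  # hit
  → r_4 = 0.8314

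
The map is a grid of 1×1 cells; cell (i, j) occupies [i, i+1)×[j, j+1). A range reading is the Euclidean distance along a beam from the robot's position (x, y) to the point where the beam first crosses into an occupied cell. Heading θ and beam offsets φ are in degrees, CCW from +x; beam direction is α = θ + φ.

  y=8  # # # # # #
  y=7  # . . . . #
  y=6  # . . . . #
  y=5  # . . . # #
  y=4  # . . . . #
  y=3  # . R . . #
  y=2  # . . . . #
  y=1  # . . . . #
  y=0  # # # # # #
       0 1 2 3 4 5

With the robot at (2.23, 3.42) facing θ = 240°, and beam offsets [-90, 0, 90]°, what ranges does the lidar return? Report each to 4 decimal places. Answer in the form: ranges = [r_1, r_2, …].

beam 1: φ=-90°, α=150°
  cosα=-0.8660 sinα=0.5000 | (2,3) | tMaxX 0.2656 tMaxY 1.1600 | tΔX 1.1547 tΔY 2.0000
    t=0.2656 [x] (1,3)
    t=1.1600 [y] (1,4)
    t=1.4203 [x] (0,4) — stop
  → r_1 = 1.4203
beam 2: φ=0°, α=240°
  cosα=-0.5000 sinα=-0.8660 | (2,3) | tMaxX 0.4600 tMaxY 0.4850 | tΔX 2.0000 tΔY 1.1547
    t=0.4600 [x] (1,3)
    t=0.4850 [y] (1,2)
    t=1.6397 [y] (1,1)
    t=2.4600 [x] (0,1) — stop
  → r_2 = 2.4600
beam 3: φ=90°, α=330°
  cosα=0.8660 sinα=-0.5000 | (2,3) | tMaxX 0.8891 tMaxY 0.8400 | tΔX 1.1547 tΔY 2.0000
    t=0.8400 [y] (2,2)
    t=0.8891 [x] (3,2)
    t=2.0438 [x] (4,2)
    t=2.8400 [y] (4,1)
    t=3.1985 [x] (5,1) — stop
  → r_3 = 3.1985

ranges = [1.4203, 2.4600, 3.1985]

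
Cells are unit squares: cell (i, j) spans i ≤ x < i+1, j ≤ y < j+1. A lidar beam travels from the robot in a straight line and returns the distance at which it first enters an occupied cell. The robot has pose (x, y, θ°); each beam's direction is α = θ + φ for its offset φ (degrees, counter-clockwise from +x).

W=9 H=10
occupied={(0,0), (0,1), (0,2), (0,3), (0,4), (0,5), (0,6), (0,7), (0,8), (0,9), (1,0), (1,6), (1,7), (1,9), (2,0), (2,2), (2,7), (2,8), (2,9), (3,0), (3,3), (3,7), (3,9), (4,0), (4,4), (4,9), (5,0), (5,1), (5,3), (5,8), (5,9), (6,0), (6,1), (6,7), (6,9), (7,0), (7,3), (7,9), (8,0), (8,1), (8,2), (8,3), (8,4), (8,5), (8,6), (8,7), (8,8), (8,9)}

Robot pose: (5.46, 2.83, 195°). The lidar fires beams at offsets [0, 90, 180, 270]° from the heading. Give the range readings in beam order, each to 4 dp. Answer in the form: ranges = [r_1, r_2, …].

beam 1: φ=0°, α=195°
  cosα=-0.9659 sinα=-0.2588 | (5,2) | tMaxX 0.4762 tMaxY 3.2069 | tΔX 1.0353 tΔY 3.8637
    t=0.4762 [x] (4,2)
    t=1.5115 [x] (3,2)
    t=2.5468 [x] (2,2) — stop
  → r_1 = 2.5468
beam 2: φ=90°, α=285°
  cosα=0.2588 sinα=-0.9659 | (5,2) | tMaxX 2.0864 tMaxY 0.8593 | tΔX 3.8637 tΔY 1.0353
    t=0.8593 [y] (5,1) — stop
  → r_2 = 0.8593
beam 3: φ=180°, α=15°
  cosα=0.9659 sinα=0.2588 | (5,2) | tMaxX 0.5590 tMaxY 0.6568 | tΔX 1.0353 tΔY 3.8637
    t=0.5590 [x] (6,2)
    t=0.6568 [y] (6,3)
    t=1.5943 [x] (7,3) — stop
  → r_3 = 1.5943
beam 4: φ=270°, α=105°
  cosα=-0.2588 sinα=0.9659 | (5,2) | tMaxX 1.7773 tMaxY 0.1760 | tΔX 3.8637 tΔY 1.0353
    t=0.1760 [y] (5,3) — stop
  → r_4 = 0.1760

ranges = [2.5468, 0.8593, 1.5943, 0.1760]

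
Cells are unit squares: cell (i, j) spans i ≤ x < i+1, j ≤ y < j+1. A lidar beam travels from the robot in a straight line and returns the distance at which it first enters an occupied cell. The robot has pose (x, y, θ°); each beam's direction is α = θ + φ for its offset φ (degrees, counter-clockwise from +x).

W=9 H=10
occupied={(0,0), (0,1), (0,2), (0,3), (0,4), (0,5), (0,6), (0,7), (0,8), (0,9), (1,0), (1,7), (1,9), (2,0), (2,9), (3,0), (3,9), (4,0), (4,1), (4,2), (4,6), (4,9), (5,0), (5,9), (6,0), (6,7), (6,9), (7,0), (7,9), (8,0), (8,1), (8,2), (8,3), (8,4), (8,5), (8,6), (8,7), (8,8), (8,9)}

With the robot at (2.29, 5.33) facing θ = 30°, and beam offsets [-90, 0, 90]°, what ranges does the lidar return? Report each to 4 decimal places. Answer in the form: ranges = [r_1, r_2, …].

ranges = [3.4200, 1.9745, 1.9283]

beam 1: φ=-90°, α=300°
  cosα=0.5000 sinα=-0.8660 | (2,5) | tMaxX 1.4200 tMaxY 0.3811 | tΔX 2.0000 tΔY 1.1547
    t=0.3811 [y] (2,4)
    t=1.4200 [x] (3,4)
    t=1.5358 [y] (3,3)
    t=2.6905 [y] (3,2)
    t=3.4200 [x] (4,2) — stop
  → r_1 = 3.4200
beam 2: φ=0°, α=30°
  cosα=0.8660 sinα=0.5000 | (2,5) | tMaxX 0.8198 tMaxY 1.3400 | tΔX 1.1547 tΔY 2.0000
    t=0.8198 [x] (3,5)
    t=1.3400 [y] (3,6)
    t=1.9745 [x] (4,6) — stop
  → r_2 = 1.9745
beam 3: φ=90°, α=120°
  cosα=-0.5000 sinα=0.8660 | (2,5) | tMaxX 0.5800 tMaxY 0.7736 | tΔX 2.0000 tΔY 1.1547
    t=0.5800 [x] (1,5)
    t=0.7736 [y] (1,6)
    t=1.9283 [y] (1,7) — stop
  → r_3 = 1.9283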